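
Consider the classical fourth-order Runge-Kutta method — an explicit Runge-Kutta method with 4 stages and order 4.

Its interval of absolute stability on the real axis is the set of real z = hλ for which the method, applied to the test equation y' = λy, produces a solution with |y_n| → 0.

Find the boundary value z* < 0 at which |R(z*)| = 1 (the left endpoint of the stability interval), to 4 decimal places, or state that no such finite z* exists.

z* = -2.7853.

Set f=λy, z=hλ:
  order 4, 4-stage ⇒ R(z)=1+z+z^2/2+z^3/6+z^4/24
  (e.g. R(-0.75)=0.47412, |R|=0.47412)

Need |R(x)|<1, x<0.
x=-0.75: |R|=0.4741
|R(-2.32)|=0.4971 |R(-2.07)|=0.3592 |R(-1.24)|=0.3095
Bisect:
  x_lo=-3.5727 |R|=2.9976  x_hi=-0.3882 |R|=0.6783
  mid=-1.98048 |R|=0.32702 →hi
  mid=-2.77661 |R|=0.98698 →hi
  mid=-3.17467 |R|=1.76429 →lo
  mid=-2.97564 |R|=1.32701 →lo
  mid=-2.87612 |R|=1.14580 →lo
  mid=-2.82636 |R|=1.06371 →lo
  mid=-2.80148 |R|=1.02469 →lo
  mid=-2.78904 |R|=1.00567 →lo
  ...
  [-2.78535,-2.78516] ⇒ x*=-2.7853
Interval (-2.7853, 0).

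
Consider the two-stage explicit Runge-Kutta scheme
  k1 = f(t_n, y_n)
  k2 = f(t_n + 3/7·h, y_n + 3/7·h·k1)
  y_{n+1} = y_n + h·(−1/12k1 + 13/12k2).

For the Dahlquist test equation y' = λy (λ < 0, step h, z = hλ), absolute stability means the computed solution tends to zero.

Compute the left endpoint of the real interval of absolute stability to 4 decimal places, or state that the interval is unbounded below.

z* = -2.1538.

On y'=λy, z=hλ:
  k1=λy_n ⇒ h·k1=z·y_n;  k2=λ(1+3/7z)y_n ⇒ h·k2=z(1+3/7z)y_n
  y_{n+1}/y_n = 1 − 1/12z + 13/12z(1+3/7z) = 1 + z + 13/28z²
  so R(z) = 1 + z + 13/28z².

Boundary: |R(x)|=1, x<0.
x=-0.57: |R|=0.5808
R=1: x+13/28x²=0 ⇒ x=−28/13=-2.1538; min R=1−1/(4·13/28)=0.4615>−1
Confirm numerically:
  x=-2.108: |R|=0.95513 <1
  x=-1.864: |R|=0.74916 <1
  x=-1.269: |R|=0.47867 <1
  x=-2.693: |R|=1.67412 >1
  x=-2.428: |R|=1.30905 >1
  x=-2.284: |R|=1.13802 >1
So |R|<1 on (-2.1538, 0).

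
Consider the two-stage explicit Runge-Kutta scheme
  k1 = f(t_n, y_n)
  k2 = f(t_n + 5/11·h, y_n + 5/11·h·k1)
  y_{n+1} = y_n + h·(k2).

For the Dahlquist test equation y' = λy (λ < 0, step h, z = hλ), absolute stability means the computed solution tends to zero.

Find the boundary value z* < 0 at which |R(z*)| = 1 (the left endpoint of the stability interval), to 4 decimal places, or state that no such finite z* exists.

left endpoint -2.2000.

Test eqn y'=λy, z=hλ:
  k1=λy_n ⇒ h·k1=z·y_n;  k2=λ(1+5/11z)y_n ⇒ h·k2=z(1+5/11z)y_n
  y_{n+1}/y_n = 1 + z(1+5/11z) = 1 + z + 5/11z²
  R(z) = 1 + z + 5/11z².

Boundary: |R(x)|=1, x<0.
x=-1.35: |R|=0.4784
R=1: x+5/11x²=0 ⇒ x=−11/5=-2.2000; min R=1−1/(4·5/11)=0.4500>−1
Confirm numerically:
  x=-2.151: |R|=0.95209 <1
  x=-1.137: |R|=0.45062 <1
  x=-0.960: |R|=0.45891 <1
  x=-2.635: |R|=1.52101 >1
  x=-2.297: |R|=1.10128 >1
  x=-2.239: |R|=1.03969 >1
So |R|<1 on (-2.2000, 0).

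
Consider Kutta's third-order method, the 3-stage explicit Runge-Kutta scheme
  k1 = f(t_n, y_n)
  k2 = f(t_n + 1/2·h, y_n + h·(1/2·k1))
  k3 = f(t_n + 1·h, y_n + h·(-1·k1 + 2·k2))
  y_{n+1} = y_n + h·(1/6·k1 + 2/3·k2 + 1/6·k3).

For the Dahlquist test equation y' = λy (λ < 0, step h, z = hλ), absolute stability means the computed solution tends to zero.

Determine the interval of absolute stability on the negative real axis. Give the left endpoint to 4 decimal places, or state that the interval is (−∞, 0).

With y'=λy (z=hλ):
  order 3, 3-stage ⇒ R(z)=1+z+z^2/2+z^3/6
  (e.g. R(-1.47)=0.08103, |R|=0.08103)

Solve |R(x)|<1 on ℝ⁻.
x=-1.47: |R|=0.0810
|R(-2.42)|=0.8539 |R(-0.98)|=0.3433 |R(-0.56)|=0.5675
Bisect:
  x_lo=-3.1247 |R|=2.3276  x_hi=-0.1711 |R|=0.8427
  mid=-1.64791 |R|=0.03595 →hi
  mid=-2.38629 |R|=0.80385 →hi
  mid=-2.75548 |R|=1.44606 →lo
  mid=-2.57089 |R|=1.09819 →lo
  mid=-2.47859 |R|=0.94472 →hi
  mid=-2.52474 |R|=1.01983 →lo
  mid=-2.50167 |R|=0.98188 →hi
  ...
  [-2.51284,-2.51266] ⇒ x*=-2.5127
So |R|<1 on (-2.5127, 0).

z∈(-2.5127,0).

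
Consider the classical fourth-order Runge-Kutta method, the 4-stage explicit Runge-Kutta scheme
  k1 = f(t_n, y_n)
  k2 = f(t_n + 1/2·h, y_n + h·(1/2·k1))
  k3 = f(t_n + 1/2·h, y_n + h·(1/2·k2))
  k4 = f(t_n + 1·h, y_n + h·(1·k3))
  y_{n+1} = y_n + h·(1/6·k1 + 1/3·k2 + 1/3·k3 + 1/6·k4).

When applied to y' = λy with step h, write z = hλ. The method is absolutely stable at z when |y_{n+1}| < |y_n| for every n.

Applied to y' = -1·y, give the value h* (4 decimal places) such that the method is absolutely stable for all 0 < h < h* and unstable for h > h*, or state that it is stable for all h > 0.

(-2.7853,0); λ=-1 ⇒ h* = 2.7853.

Test eqn y'=λy, z=hλ:
  order 4, 4-stage ⇒ R(z)=1+z+z^2/2+z^3/6+z^4/24
  (e.g. R(-0.54)=0.58310, |R|=0.58310)

Need |R(x)|<1, x<0.
x=-0.54: |R|=0.5831
|R(-2.34)|=0.5116 |R(-1.09)|=0.3470 |R(-0.82)|=0.4431
Bisect:
  x_lo=-3.3462 |R|=2.2317  x_hi=-0.2575 |R|=0.7730
  mid=-1.80188 |R|=0.28569 →hi
  mid=-2.57406 |R|=0.72551 →hi
  mid=-2.96014 |R|=1.29725 →lo
  mid=-2.76710 |R|=0.97291 →hi
  mid=-2.86362 |R|=1.12466 →lo
  mid=-2.81536 |R|=1.04629 →lo
  mid=-2.79123 |R|=1.00899 →lo
  mid=-2.77917 |R|=0.99080 →hi
  ...
  [-2.78539,-2.78520] ⇒ x*=-2.7853
So |R|<1 on (-2.7853, 0).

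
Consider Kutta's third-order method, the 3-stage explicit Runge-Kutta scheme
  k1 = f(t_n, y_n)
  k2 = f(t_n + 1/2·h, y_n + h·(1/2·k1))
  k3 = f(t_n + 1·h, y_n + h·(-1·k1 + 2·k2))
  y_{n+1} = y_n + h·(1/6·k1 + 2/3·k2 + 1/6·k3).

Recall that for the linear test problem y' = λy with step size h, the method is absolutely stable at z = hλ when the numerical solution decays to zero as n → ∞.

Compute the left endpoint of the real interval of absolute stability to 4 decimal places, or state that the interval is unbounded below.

z* = -2.5127.

Set f=λy, z=hλ:
  order 3, 3-stage ⇒ R(z)=1+z+z^2/2+z^3/6
  (e.g. R(-1.62)=-0.01639, |R|=0.01639)

Boundary: |R(x)|=1, x<0.
x=-1.62: |R|=0.0164
|R(-2.63)|=1.2035 |R(-1.42)|=0.1110 |R(-0.88)|=0.3936
Bisect:
  x_lo=-2.9592 |R|=1.8996  x_hi=-0.2851 |R|=0.7517
  mid=-1.62214 |R|=0.01787 →hi
  mid=-2.29066 |R|=0.67033 →hi
  mid=-2.62492 |R|=1.19419 →lo
  mid=-2.45779 |R|=0.91190 →hi
  mid=-2.54135 |R|=1.04766 →lo
  mid=-2.49957 |R|=0.97847 →hi
  mid=-2.52046 |R|=1.01273 →lo
  mid=-2.51002 |R|=0.99552 →hi
  mid=-2.51524 |R|=1.00410 →lo
  mid=-2.51263 |R|=0.99981 →hi
  ...
  [-2.51279,-2.51263] ⇒ x*=-2.5127
Stable set (-2.5127, 0).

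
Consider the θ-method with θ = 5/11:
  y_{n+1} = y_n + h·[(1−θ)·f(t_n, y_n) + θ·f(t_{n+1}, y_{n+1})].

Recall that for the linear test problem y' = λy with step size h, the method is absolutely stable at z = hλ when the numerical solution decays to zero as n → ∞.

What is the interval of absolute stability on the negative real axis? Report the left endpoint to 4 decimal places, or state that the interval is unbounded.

On y'=λy, z=hλ:
  y_{n+1} = y_n + z·[6/11·y_n + 5/11·y_{n+1}] ⇒ (1 − 5/11z)y_{n+1} = (1 + 6/11z)y_n
  so R(z) = (1 + 6/11z)/(1 − 5/11z).

Find x<0 with |R(x)|<1.
x=-0.7: |R|=0.4690
R=−1: 1+6/11x = −1+5/11x ⇒ -1/11x=2 ⇒ x=2/(-1/11)=-22.0000
Confirm numerically:
  x=-21.406: |R|=0.99497 <1
  x=-20.124: |R|=0.98319 <1
  x=-18.798: |R|=0.96950 <1
  x=-18.756: |R|=0.96904 <1
  x=-22.183: |R|=1.00150 >1
  x=-22.066: |R|=1.00054 >1
Interval (-22.0000, 0).

z∈(-22.0000,0).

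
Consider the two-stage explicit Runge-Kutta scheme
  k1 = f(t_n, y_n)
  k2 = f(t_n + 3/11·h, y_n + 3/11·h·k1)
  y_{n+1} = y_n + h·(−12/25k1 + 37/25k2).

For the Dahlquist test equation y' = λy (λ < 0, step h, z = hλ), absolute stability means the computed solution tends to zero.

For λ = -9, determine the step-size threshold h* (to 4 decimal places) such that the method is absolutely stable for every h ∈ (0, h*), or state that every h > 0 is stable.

(-2.4775,0); λ=-9 ⇒ h* = (275/111)/9 = 0.2753.

On y'=λy, z=hλ:
  k1=λy_n ⇒ h·k1=z·y_n;  k2=λ(1+3/11z)y_n ⇒ h·k2=z(1+3/11z)y_n
  y_{n+1}/y_n = 1 − 12/25z + 37/25z(1+3/11z) = 1 + z + 111/275z²
  R(z) = 1 + z + 111/275z².

Boundary: |R(x)|=1, x<0.
x=-1.35: |R|=0.3856
R=1: x+111/275x²=0 ⇒ x=−275/111=-2.4775; min R=1−1/(4·111/275)=0.3806>−1
Confirm numerically:
  x=-2.443: |R|=0.96600 <1
  x=-1.998: |R|=0.61332 <1
  x=-1.323: |R|=0.38350 <1
  x=-1.280: |R|=0.38132 <1
  x=-2.944: |R|=1.55437 >1
  x=-2.532: |R|=1.05572 >1
So |R|<1 on (-2.4775, 0).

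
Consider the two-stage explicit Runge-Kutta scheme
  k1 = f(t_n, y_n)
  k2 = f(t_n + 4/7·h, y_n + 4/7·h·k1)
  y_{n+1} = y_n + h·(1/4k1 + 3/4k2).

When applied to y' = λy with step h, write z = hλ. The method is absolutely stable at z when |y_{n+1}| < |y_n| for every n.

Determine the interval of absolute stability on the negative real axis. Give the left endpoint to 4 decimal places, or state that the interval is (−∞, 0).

Test eqn y'=λy, z=hλ:
  k1=λy_n ⇒ h·k1=z·y_n;  k2=λ(1+4/7z)y_n ⇒ h·k2=z(1+4/7z)y_n
  y_{n+1}/y_n = 1 + 1/4z + 3/4z(1+4/7z) = 1 + z + 3/7z²
  so R(z) = 1 + z + 3/7z².

Solve |R(x)|<1 on ℝ⁻.
x=-1.39: |R|=0.4380
R=1: x+3/7x²=0 ⇒ x=−7/3=-2.3333; min R=1−1/(4·3/7)=0.4167>−1
Confirm numerically:
  x=-1.405: |R|=0.44101 <1
  x=-1.162: |R|=0.41668 <1
  x=-1.126: |R|=0.41738 <1
  x=-0.969: |R|=0.43341 <1
  x=-2.892: |R|=1.69243 >1
  x=-2.390: |R|=1.05804 >1
  x=-2.379: |R|=1.04656 >1
Interval (-2.3333, 0).

(-2.3333, 0).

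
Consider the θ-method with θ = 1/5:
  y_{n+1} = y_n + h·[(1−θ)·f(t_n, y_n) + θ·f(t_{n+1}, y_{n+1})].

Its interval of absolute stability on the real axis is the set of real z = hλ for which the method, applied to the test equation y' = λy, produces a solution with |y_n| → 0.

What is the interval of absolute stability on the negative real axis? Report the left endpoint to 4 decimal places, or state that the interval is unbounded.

On y'=λy, z=hλ:
  y_{n+1} = y_n + z·[4/5·y_n + 1/5·y_{n+1}] ⇒ (1 − 1/5z)y_{n+1} = (1 + 4/5z)y_n
  R(z) = (1 + 4/5z)/(1 − 1/5z).

Solve |R(x)|<1 on ℝ⁻.
x=-0.79: |R|=0.3178
R=−1: 1+4/5x = −1+1/5x ⇒ -3/5x=2 ⇒ x=2/(-3/5)=-3.3333
Confirm numerically:
  x=-3.280: |R|=0.98068 <1
  x=-3.261: |R|=0.97373 <1
  x=-1.749: |R|=0.29575 <1
  x=-1.594: |R|=0.20867 <1
  x=-3.858: |R|=1.17769 >1
  x=-3.541: |R|=1.07294 >1
Stable set (-3.3333, 0).

(-3.3333, 0).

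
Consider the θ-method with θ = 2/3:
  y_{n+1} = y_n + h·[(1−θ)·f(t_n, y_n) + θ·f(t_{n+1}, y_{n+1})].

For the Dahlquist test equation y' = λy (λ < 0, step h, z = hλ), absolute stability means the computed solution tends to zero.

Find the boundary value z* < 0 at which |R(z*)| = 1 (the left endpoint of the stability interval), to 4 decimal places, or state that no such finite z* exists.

interval (−∞, 0).

On y'=λy, z=hλ:
  y_{n+1} = y_n + z·[1/3·y_n + 2/3·y_{n+1}] ⇒ (1 − 2/3z)y_{n+1} = (1 + 1/3z)y_n
  Hence R(z) = (1 + 1/3z)/(1 − 2/3z).

Solve |R(x)|<1 on ℝ⁻.
x=-1.42: |R|=0.2705
x=-2: |R|=0.1429
x=-10: |R|=0.3043
x=-100: |R|=0.4778
θ=2/3≥1/2 ⇒ |1+1/3x|<|1−2/3x| ∀x<0 ⇒ stable on all of ℝ⁻.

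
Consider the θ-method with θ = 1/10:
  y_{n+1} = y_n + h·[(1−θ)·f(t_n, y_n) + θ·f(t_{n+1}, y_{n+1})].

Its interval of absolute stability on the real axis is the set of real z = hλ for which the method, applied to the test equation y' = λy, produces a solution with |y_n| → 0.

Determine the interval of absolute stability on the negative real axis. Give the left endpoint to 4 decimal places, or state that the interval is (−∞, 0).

(-2.5000, 0).

With y'=λy (z=hλ):
  y_{n+1} = y_n + z·[9/10·y_n + 1/10·y_{n+1}] ⇒ (1 − 1/10z)y_{n+1} = (1 + 9/10z)y_n
  Hence R(z) = (1 + 9/10z)/(1 − 1/10z).

Find x<0 with |R(x)|<1.
x=-1.25: |R|=0.1111
R=−1: 1+9/10x = −1+1/10x ⇒ -4/5x=2 ⇒ x=2/(-4/5)=-2.5000
Confirm numerically:
  x=-2.366: |R|=0.91331 <1
  x=-1.332: |R|=0.17543 <1
  x=-1.148: |R|=0.02978 <1
  x=-2.798: |R|=1.18628 >1
  x=-2.705: |R|=1.12908 >1
  x=-2.578: |R|=1.04961 >1
Interval (-2.5000, 0).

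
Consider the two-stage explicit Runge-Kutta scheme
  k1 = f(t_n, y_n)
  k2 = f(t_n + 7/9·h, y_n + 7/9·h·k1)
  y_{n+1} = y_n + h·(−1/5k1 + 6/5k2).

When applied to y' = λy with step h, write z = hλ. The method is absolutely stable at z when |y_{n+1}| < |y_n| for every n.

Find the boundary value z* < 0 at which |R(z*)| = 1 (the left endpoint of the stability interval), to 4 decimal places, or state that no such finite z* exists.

left endpoint -1.0714.

Test eqn y'=λy, z=hλ:
  k1=λy_n ⇒ h·k1=z·y_n;  k2=λ(1+7/9z)y_n ⇒ h·k2=z(1+7/9z)y_n
  y_{n+1}/y_n = 1 − 1/5z + 6/5z(1+7/9z) = 1 + z + 14/15z²
  R(z) = 1 + z + 14/15z².

Boundary: |R(x)|=1, x<0.
x=-1.14: |R|=1.0730
R=1: x+14/15x²=0 ⇒ x=−15/14=-1.0714; min R=1−1/(4·14/15)=0.7321>−1
Confirm numerically:
  x=-0.551: |R|=0.73236 <1
  x=-0.529: |R|=0.73218 <1
  x=-0.456: |R|=0.73807 <1
  x=-0.448: |R|=0.73932 <1
  x=-1.573: |R|=1.73637 >1
  x=-1.456: |R|=1.52261 >1
  x=-1.322: |R|=1.30917 >1
Stable set (-1.0714, 0).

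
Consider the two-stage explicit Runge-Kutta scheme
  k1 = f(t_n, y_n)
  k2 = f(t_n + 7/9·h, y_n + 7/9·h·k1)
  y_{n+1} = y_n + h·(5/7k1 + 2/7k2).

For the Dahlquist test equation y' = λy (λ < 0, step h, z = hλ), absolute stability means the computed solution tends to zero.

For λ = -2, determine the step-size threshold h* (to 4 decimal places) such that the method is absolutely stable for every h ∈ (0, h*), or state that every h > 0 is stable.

(-4.5000,0); λ=-2 ⇒ h* = (9/2)/2 = 2.2500.

Set f=λy, z=hλ:
  k1=λy_n ⇒ h·k1=z·y_n;  k2=λ(1+7/9z)y_n ⇒ h·k2=z(1+7/9z)y_n
  y_{n+1}/y_n = 1 + 5/7z + 2/7z(1+7/9z) = 1 + z + 2/9z²
  so R(z) = 1 + z + 2/9z².

Need |R(x)|<1, x<0.
x=-1.7: |R|=0.0578
R=1: x+2/9x²=0 ⇒ x=−9/2=-4.5000; min R=1−1/(4·2/9)=-0.1250>−1
Confirm numerically:
  x=-4.409: |R|=0.91084 <1
  x=-3.305: |R|=0.12234 <1
  x=-2.743: |R|=0.07099 <1
  x=-4.597: |R|=1.09909 >1
  x=-4.567: |R|=1.06800 >1
Interval (-4.5000, 0).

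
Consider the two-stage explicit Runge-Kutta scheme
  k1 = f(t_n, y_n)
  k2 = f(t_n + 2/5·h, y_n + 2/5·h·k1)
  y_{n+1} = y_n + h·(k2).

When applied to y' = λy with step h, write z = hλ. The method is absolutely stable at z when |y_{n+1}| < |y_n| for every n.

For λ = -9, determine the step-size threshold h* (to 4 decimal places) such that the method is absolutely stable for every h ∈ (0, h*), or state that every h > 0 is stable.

(-2.5000,0); λ=-9 ⇒ h* = (5/2)/9 = 0.2778.

Test eqn y'=λy, z=hλ:
  k1=λy_n ⇒ h·k1=z·y_n;  k2=λ(1+2/5z)y_n ⇒ h·k2=z(1+2/5z)y_n
  y_{n+1}/y_n = 1 + z(1+2/5z) = 1 + z + 2/5z²
  Hence R(z) = 1 + z + 2/5z².

Need |R(x)|<1, x<0.
x=-1.61: |R|=0.4268
R=1: x+2/5x²=0 ⇒ x=−5/2=-2.5000; min R=1−1/(4·2/5)=0.3750>−1
Confirm numerically:
  x=-1.795: |R|=0.49381 <1
  x=-1.743: |R|=0.47222 <1
  x=-1.623: |R|=0.43065 <1
  x=-2.666: |R|=1.17702 >1
  x=-2.664: |R|=1.17476 >1
  x=-2.642: |R|=1.15007 >1
Stable set (-2.5000, 0).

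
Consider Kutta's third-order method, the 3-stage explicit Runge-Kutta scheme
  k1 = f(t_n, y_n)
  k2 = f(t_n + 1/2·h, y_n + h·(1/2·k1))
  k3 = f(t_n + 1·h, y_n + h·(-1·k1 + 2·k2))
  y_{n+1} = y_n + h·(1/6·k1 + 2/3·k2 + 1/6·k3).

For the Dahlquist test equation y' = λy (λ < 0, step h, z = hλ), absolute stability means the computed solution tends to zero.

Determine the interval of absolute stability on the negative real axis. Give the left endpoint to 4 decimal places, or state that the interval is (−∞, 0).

(-2.5127, 0).

On y'=λy, z=hλ:
  order 3, 3-stage ⇒ R(z)=1+z+z^2/2+z^3/6
  (e.g. R(-1.28)=0.18967, |R|=0.18967)

Find x<0 with |R(x)|<1.
x=-1.28: |R|=0.1897
|R(-1.78)|=0.1358 |R(-0.88)|=0.3936 |R(-0.63)|=0.5268
Bisect:
  x_lo=-2.8628 |R|=1.6753  x_hi=-0.1904 |R|=0.8266
  mid=-1.52660 |R|=0.04569 →hi
  mid=-2.19469 |R|=0.54821 →hi
  mid=-2.52874 |R|=1.02649 →lo
  mid=-2.36171 |R|=0.76835 →hi
  mid=-2.44522 |R|=0.89238 →hi
  mid=-2.48698 |R|=0.95814 →hi
  mid=-2.50786 |R|=0.99198 →hi
  mid=-2.51830 |R|=1.00915 →lo
  ...
  [-2.51275,-2.51259] ⇒ x*=-2.5127
Interval (-2.5127, 0).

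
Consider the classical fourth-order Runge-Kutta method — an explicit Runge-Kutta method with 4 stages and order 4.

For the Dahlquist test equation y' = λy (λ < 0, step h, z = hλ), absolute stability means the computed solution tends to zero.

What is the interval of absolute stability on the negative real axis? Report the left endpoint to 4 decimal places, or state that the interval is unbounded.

Test eqn y'=λy, z=hλ:
  order 4, 4-stage ⇒ R(z)=1+z+z^2/2+z^3/6+z^4/24
  (e.g. R(-1.52)=0.27231, |R|=0.27231)

Boundary: |R(x)|=1, x<0.
x=-1.52: |R|=0.2723
|R(-2.45)|=0.6015 |R(-1.16)|=0.3281 |R(-0.8)|=0.4517
Bisect:
  x_lo=-3.5395 |R|=2.8739  x_hi=-0.3726 |R|=0.6890
  mid=-1.95605 |R|=0.31964 →hi
  mid=-2.74780 |R|=0.94492 →hi
  mid=-3.14367 |R|=1.68915 →lo
  mid=-2.94573 |R|=1.27010 →lo
  mid=-2.84677 |R|=1.09671 →lo
  mid=-2.79728 |R|=1.01822 →lo
  mid=-2.77254 |R|=0.98094 →hi
  mid=-2.78491 |R|=0.99942 →hi
  ...
  [-2.78530,-2.78510] ⇒ x*=-2.7853
Stable set (-2.7853, 0).

(-2.7853, 0).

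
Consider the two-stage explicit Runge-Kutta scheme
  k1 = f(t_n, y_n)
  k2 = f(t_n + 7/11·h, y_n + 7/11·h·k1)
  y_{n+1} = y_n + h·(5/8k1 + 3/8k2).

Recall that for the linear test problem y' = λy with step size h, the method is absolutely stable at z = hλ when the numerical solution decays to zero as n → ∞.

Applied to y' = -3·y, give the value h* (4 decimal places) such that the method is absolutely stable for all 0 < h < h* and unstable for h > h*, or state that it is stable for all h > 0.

(-4.1905,0); λ=-3 ⇒ h* = (88/21)/3 = 1.3968.

With y'=λy (z=hλ):
  k1=λy_n ⇒ h·k1=z·y_n;  k2=λ(1+7/11z)y_n ⇒ h·k2=z(1+7/11z)y_n
  y_{n+1}/y_n = 1 + 5/8z + 3/8z(1+7/11z) = 1 + z + 21/88z²
  ⇒ R(z) = 1 + z + 21/88z².

Find x<0 with |R(x)|<1.
x=-1.22: |R|=0.1352
R=1: x+21/88x²=0 ⇒ x=−88/21=-4.1905; min R=1−1/(4·21/88)=-0.0476>−1
Confirm numerically:
  x=-4.007: |R|=0.82456 <1
  x=-3.953: |R|=0.77598 <1
  x=-2.886: |R|=0.10160 <1
  x=-2.860: |R|=0.09195 <1
  x=-4.727: |R|=1.60522 >1
  x=-4.396: |R|=1.21560 >1
Stable set (-4.1905, 0).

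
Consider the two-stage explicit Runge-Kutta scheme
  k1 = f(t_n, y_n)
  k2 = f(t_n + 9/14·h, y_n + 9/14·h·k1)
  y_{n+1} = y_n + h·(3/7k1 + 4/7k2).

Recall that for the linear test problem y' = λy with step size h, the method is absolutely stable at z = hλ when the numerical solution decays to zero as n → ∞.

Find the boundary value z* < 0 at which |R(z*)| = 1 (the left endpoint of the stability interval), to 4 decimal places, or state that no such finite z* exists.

z* = -2.7222.

With y'=λy (z=hλ):
  k1=λy_n ⇒ h·k1=z·y_n;  k2=λ(1+9/14z)y_n ⇒ h·k2=z(1+9/14z)y_n
  y_{n+1}/y_n = 1 + 3/7z + 4/7z(1+9/14z) = 1 + z + 18/49z²
  R(z) = 1 + z + 18/49z².

Boundary: |R(x)|=1, x<0.
x=-0.52: |R|=0.5793
R=1: x+18/49x²=0 ⇒ x=−49/18=-2.7222; min R=1−1/(4·18/49)=0.3194>−1
Confirm numerically:
  x=-2.304: |R|=0.64603 <1
  x=-1.709: |R|=0.36390 <1
  x=-1.338: |R|=0.31964 <1
  x=-3.239: |R|=1.61488 >1
  x=-2.980: |R|=1.28219 >1
  x=-2.810: |R|=1.09061 >1
So |R|<1 on (-2.7222, 0).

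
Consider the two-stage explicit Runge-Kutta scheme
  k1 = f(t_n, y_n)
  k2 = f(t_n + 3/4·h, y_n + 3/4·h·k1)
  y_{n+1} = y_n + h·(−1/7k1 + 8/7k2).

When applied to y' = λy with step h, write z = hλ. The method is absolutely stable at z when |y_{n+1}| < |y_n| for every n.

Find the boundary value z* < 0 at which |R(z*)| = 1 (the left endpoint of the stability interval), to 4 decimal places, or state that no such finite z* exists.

On y'=λy, z=hλ:
  k1=λy_n ⇒ h·k1=z·y_n;  k2=λ(1+3/4z)y_n ⇒ h·k2=z(1+3/4z)y_n
  y_{n+1}/y_n = 1 − 1/7z + 8/7z(1+3/4z) = 1 + z + 6/7z²
  so R(z) = 1 + z + 6/7z².

Solve |R(x)|<1 on ℝ⁻.
x=-1.74: |R|=1.8551
R=1: x+6/7x²=0 ⇒ x=−7/6=-1.1667; min R=1−1/(4·6/7)=0.7083>−1
Confirm numerically:
  x=-1.100: |R|=0.93714 <1
  x=-0.868: |R|=0.77779 <1
  x=-0.853: |R|=0.77066 <1
  x=-1.702: |R|=1.78097 >1
  x=-1.530: |R|=1.47649 >1
  x=-1.399: |R|=1.27860 >1
Stable set (-1.1667, 0).

z* = -1.1667.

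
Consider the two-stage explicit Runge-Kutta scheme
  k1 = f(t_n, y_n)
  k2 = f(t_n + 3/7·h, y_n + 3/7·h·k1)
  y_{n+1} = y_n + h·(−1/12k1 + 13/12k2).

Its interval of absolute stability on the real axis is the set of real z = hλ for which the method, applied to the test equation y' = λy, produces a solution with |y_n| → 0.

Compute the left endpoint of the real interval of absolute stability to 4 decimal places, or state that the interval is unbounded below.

Set f=λy, z=hλ:
  k1=λy_n ⇒ h·k1=z·y_n;  k2=λ(1+3/7z)y_n ⇒ h·k2=z(1+3/7z)y_n
  y_{n+1}/y_n = 1 − 1/12z + 13/12z(1+3/7z) = 1 + z + 13/28z²
  Hence R(z) = 1 + z + 13/28z².

Find x<0 with |R(x)|<1.
x=-1.46: |R|=0.5297
R=1: x+13/28x²=0 ⇒ x=−28/13=-2.1538; min R=1−1/(4·13/28)=0.4615>−1
Confirm numerically:
  x=-1.449: |R|=0.52581 <1
  x=-1.139: |R|=0.46333 <1
  x=-1.101: |R|=0.46181 <1
  x=-2.730: |R|=1.73028 >1
  x=-2.430: |R|=1.31156 >1
  x=-2.244: |R|=1.09393 >1
Interval (-2.1538, 0).

z* = -2.1538.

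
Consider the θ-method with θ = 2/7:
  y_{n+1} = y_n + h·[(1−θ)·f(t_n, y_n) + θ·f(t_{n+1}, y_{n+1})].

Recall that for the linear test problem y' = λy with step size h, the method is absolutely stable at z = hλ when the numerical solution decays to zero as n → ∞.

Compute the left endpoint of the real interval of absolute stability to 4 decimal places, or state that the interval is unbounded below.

z* = -4.6667.

With y'=λy (z=hλ):
  y_{n+1} = y_n + z·[5/7·y_n + 2/7·y_{n+1}] ⇒ (1 − 2/7z)y_{n+1} = (1 + 5/7z)y_n
  so R(z) = (1 + 5/7z)/(1 − 2/7z).

Solve |R(x)|<1 on ℝ⁻.
x=-1.32: |R|=0.0415
R=−1: 1+5/7x = −1+2/7x ⇒ -3/7x=2 ⇒ x=2/(-3/7)=-4.6667
Confirm numerically:
  x=-4.224: |R|=0.91403 <1
  x=-2.102: |R|=0.31328 <1
  x=-2.006: |R|=0.27515 <1
  x=-5.253: |R|=1.10048 >1
  x=-5.092: |R|=1.07426 >1
  x=-4.770: |R|=1.01874 >1
Interval (-4.6667, 0).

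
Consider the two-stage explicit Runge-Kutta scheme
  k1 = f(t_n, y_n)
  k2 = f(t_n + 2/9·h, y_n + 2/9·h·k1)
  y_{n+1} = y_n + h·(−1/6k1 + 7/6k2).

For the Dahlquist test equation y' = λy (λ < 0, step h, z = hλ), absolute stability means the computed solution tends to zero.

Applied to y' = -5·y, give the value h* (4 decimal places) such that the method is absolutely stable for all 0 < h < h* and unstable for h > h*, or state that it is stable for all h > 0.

(-3.8571,0); λ=-5 ⇒ h* = (27/7)/5 = 0.7714.

Set f=λy, z=hλ:
  k1=λy_n ⇒ h·k1=z·y_n;  k2=λ(1+2/9z)y_n ⇒ h·k2=z(1+2/9z)y_n
  y_{n+1}/y_n = 1 − 1/6z + 7/6z(1+2/9z) = 1 + z + 7/27z²
  R(z) = 1 + z + 7/27z².

Need |R(x)|<1, x<0.
x=-1.65: |R|=0.0558
R=1: x+7/27x²=0 ⇒ x=−27/7=-3.8571; min R=1−1/(4·7/27)=0.0357>−1
Confirm numerically:
  x=-3.833: |R|=0.97601 <1
  x=-3.762: |R|=0.90720 <1
  x=-3.573: |R|=0.73679 <1
  x=-2.954: |R|=0.30833 <1
  x=-4.261: |R|=1.44614 >1
  x=-4.046: |R|=1.19810 >1
Interval (-3.8571, 0).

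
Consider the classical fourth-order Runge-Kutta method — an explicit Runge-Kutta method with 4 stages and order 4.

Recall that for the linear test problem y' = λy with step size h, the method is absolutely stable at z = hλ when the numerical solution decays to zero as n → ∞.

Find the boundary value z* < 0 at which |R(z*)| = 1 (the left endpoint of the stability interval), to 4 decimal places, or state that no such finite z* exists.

z* = -2.7853.

With y'=λy (z=hλ):
  order 4, 4-stage ⇒ R(z)=1+z+z^2/2+z^3/6+z^4/24
  (e.g. R(-0.81)=0.44741, |R|=0.44741)

Boundary: |R(x)|=1, x<0.
x=-0.81: |R|=0.4474
|R(-2.22)|=0.4327 |R(-2.08)|=0.3633 |R(-0.93)|=0.3996
Bisect:
  x_lo=-3.3772 |R|=2.3258  x_hi=-0.1382 |R|=0.8709
  mid=-1.75769 |R|=0.27969 →hi
  mid=-2.56742 |R|=0.71823 →hi
  mid=-2.97229 |R|=1.32053 →lo
  mid=-2.76986 |R|=0.97697 →hi
  mid=-2.87107 |R|=1.13722 →lo
  mid=-2.82046 |R|=1.05433 →lo
  mid=-2.79516 |R|=1.01498 →lo
  mid=-2.78251 |R|=0.99581 →hi
  mid=-2.78883 |R|=1.00535 →lo
  ...
  [-2.78547,-2.78528] ⇒ x*=-2.7853
Stable set (-2.7853, 0).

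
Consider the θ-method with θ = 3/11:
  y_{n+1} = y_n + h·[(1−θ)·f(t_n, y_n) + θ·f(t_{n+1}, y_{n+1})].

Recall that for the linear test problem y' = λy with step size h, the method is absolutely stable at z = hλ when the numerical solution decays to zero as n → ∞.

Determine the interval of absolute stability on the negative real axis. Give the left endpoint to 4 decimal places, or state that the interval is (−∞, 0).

(-4.4000, 0).

Test eqn y'=λy, z=hλ:
  y_{n+1} = y_n + z·[8/11·y_n + 3/11·y_{n+1}] ⇒ (1 − 3/11z)y_{n+1} = (1 + 8/11z)y_n
  so R(z) = (1 + 8/11z)/(1 − 3/11z).

Need |R(x)|<1, x<0.
x=-1.56: |R|=0.0944
R=−1: 1+8/11x = −1+3/11x ⇒ -5/11x=2 ⇒ x=2/(-5/11)=-4.4000
Confirm numerically:
  x=-2.810: |R|=0.59084 <1
  x=-2.726: |R|=0.56356 <1
  x=-1.891: |R|=0.24759 <1
  x=-1.773: |R|=0.19511 <1
  x=-4.823: |R|=1.08304 >1
  x=-4.761: |R|=1.07139 >1
  x=-4.627: |R|=1.04562 >1
Stable set (-4.4000, 0).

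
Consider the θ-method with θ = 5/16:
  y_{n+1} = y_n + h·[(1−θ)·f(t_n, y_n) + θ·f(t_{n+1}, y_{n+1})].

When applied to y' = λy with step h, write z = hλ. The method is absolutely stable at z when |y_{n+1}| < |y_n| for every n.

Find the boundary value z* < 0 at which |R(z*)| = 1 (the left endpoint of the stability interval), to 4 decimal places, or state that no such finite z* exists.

Test eqn y'=λy, z=hλ:
  y_{n+1} = y_n + z·[11/16·y_n + 5/16·y_{n+1}] ⇒ (1 − 5/16z)y_{n+1} = (1 + 11/16z)y_n
  Hence R(z) = (1 + 11/16z)/(1 − 5/16z).

Need |R(x)|<1, x<0.
x=-0.96: |R|=0.2615
R=−1: 1+11/16x = −1+5/16x ⇒ -3/8x=2 ⇒ x=2/(-3/8)=-5.3333
Confirm numerically:
  x=-4.193: |R|=0.81491 <1
  x=-3.411: |R|=0.65107 <1
  x=-3.036: |R|=0.55792 <1
  x=-5.920: |R|=1.07719 >1
  x=-5.508: |R|=1.02407 >1
  x=-5.413: |R|=1.01110 >1
Interval (-5.3333, 0).

left endpoint -5.3333.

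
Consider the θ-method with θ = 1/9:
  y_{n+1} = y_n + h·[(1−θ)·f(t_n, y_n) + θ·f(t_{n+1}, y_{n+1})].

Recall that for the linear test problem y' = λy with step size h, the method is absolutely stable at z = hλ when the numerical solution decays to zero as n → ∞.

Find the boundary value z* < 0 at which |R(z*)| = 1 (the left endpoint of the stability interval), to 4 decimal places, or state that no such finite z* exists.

On y'=λy, z=hλ:
  y_{n+1} = y_n + z·[8/9·y_n + 1/9·y_{n+1}] ⇒ (1 − 1/9z)y_{n+1} = (1 + 8/9z)y_n
  ⇒ R(z) = (1 + 8/9z)/(1 − 1/9z).

Need |R(x)|<1, x<0.
x=-0.49: |R|=0.5353
R=−1: 1+8/9x = −1+1/9x ⇒ -7/9x=2 ⇒ x=2/(-7/9)=-2.5714
Confirm numerically:
  x=-2.153: |R|=0.73738 <1
  x=-1.908: |R|=0.57426 <1
  x=-1.766: |R|=0.47631 <1
  x=-3.162: |R|=1.33991 >1
  x=-2.711: |R|=1.08343 >1
  x=-2.594: |R|=1.01363 >1
So |R|<1 on (-2.5714, 0).

z* = -2.5714.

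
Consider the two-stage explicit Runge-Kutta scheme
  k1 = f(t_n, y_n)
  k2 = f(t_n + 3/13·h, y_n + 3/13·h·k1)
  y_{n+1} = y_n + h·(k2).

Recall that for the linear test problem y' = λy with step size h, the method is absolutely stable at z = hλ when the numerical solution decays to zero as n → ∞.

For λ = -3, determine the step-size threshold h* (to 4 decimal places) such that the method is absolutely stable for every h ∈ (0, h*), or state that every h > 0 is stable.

(-4.3333,0); λ=-3 ⇒ h* = (13/3)/3 = 1.4444.

With y'=λy (z=hλ):
  k1=λy_n ⇒ h·k1=z·y_n;  k2=λ(1+3/13z)y_n ⇒ h·k2=z(1+3/13z)y_n
  y_{n+1}/y_n = 1 + z(1+3/13z) = 1 + z + 3/13z²
  R(z) = 1 + z + 3/13z².

Need |R(x)|<1, x<0.
x=-0.59: |R|=0.4903
R=1: x+3/13x²=0 ⇒ x=−13/3=-4.3333; min R=1−1/(4·3/13)=-0.0833>−1
Confirm numerically:
  x=-4.046: |R|=0.73172 <1
  x=-3.171: |R|=0.14944 <1
  x=-2.995: |R|=0.07501 <1
  x=-4.729: |R|=1.43179 >1
  x=-4.684: |R|=1.37904 >1
  x=-4.477: |R|=1.14843 >1
Stable set (-4.3333, 0).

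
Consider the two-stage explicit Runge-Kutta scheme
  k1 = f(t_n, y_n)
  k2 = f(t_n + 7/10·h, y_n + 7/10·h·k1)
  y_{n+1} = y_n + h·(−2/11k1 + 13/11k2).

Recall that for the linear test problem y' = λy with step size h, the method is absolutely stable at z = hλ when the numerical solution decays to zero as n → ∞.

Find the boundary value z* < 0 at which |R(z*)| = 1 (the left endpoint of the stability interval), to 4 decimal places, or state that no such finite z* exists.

left endpoint -1.2088.

Set f=λy, z=hλ:
  k1=λy_n ⇒ h·k1=z·y_n;  k2=λ(1+7/10z)y_n ⇒ h·k2=z(1+7/10z)y_n
  y_{n+1}/y_n = 1 − 2/11z + 13/11z(1+7/10z) = 1 + z + 91/110z²
  so R(z) = 1 + z + 91/110z².

Solve |R(x)|<1 on ℝ⁻.
x=-1.51: |R|=1.3763
R=1: x+91/110x²=0 ⇒ x=−110/91=-1.2088; min R=1−1/(4·91/110)=0.6978>−1
Confirm numerically:
  x=-1.051: |R|=0.86281 <1
  x=-1.049: |R|=0.86133 <1
  x=-1.040: |R|=0.85478 <1
  x=-1.313: |R|=1.11319 >1
  x=-1.298: |R|=1.09579 >1
So |R|<1 on (-1.2088, 0).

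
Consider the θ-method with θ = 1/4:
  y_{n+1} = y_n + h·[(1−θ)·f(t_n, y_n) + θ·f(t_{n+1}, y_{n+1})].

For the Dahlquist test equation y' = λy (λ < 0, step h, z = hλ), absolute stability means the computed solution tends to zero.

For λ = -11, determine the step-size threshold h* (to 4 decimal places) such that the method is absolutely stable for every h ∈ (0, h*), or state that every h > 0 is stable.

(-4.0000,0); λ=-11 ⇒ h* = (4)/11 = 0.3636.

Test eqn y'=λy, z=hλ:
  y_{n+1} = y_n + z·[3/4·y_n + 1/4·y_{n+1}] ⇒ (1 − 1/4z)y_{n+1} = (1 + 3/4z)y_n
  so R(z) = (1 + 3/4z)/(1 − 1/4z).

Solve |R(x)|<1 on ℝ⁻.
x=-0.56: |R|=0.5088
R=−1: 1+3/4x = −1+1/4x ⇒ -1/2x=2 ⇒ x=2/(-1/2)=-4.0000
Confirm numerically:
  x=-3.633: |R|=0.90384 <1
  x=-2.882: |R|=0.67509 <1
  x=-2.167: |R|=0.40555 <1
  x=-4.342: |R|=1.08199 >1
  x=-4.236: |R|=1.05731 >1
So |R|<1 on (-4.0000, 0).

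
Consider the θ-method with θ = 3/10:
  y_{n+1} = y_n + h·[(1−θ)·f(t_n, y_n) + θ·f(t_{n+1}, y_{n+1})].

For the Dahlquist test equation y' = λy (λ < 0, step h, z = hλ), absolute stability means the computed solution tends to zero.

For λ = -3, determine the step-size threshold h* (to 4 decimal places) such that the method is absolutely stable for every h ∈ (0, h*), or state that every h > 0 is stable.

(-5.0000,0); λ=-3 ⇒ h* = (5)/3 = 1.6667.

Set f=λy, z=hλ:
  y_{n+1} = y_n + z·[7/10·y_n + 3/10·y_{n+1}] ⇒ (1 − 3/10z)y_{n+1} = (1 + 7/10z)y_n
  ⇒ R(z) = (1 + 7/10z)/(1 − 3/10z).

Need |R(x)|<1, x<0.
x=-0.45: |R|=0.6035
R=−1: 1+7/10x = −1+3/10x ⇒ -2/5x=2 ⇒ x=2/(-2/5)=-5.0000
Confirm numerically:
  x=-4.546: |R|=0.92317 <1
  x=-4.360: |R|=0.88908 <1
  x=-3.517: |R|=0.71135 <1
  x=-2.228: |R|=0.33541 <1
  x=-5.504: |R|=1.07604 >1
  x=-5.401: |R|=1.06121 >1
Stable set (-5.0000, 0).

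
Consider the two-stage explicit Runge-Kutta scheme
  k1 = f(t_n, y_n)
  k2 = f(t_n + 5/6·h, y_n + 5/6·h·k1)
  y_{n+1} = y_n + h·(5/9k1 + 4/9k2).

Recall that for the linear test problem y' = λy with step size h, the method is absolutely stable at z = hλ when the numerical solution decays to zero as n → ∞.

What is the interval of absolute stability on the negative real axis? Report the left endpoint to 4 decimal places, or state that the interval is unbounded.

Set f=λy, z=hλ:
  k1=λy_n ⇒ h·k1=z·y_n;  k2=λ(1+5/6z)y_n ⇒ h·k2=z(1+5/6z)y_n
  y_{n+1}/y_n = 1 + 5/9z + 4/9z(1+5/6z) = 1 + z + 10/27z²
  so R(z) = 1 + z + 10/27z².

Solve |R(x)|<1 on ℝ⁻.
x=-1.63: |R|=0.3540
R=1: x+10/27x²=0 ⇒ x=−27/10=-2.7000; min R=1−1/(4·10/27)=0.3250>−1
Confirm numerically:
  x=-2.372: |R|=0.71185 <1
  x=-1.887: |R|=0.43180 <1
  x=-1.650: |R|=0.35833 <1
  x=-3.163: |R|=1.54240 >1
  x=-2.906: |R|=1.22172 >1
So |R|<1 on (-2.7000, 0).

z∈(-2.7000,0).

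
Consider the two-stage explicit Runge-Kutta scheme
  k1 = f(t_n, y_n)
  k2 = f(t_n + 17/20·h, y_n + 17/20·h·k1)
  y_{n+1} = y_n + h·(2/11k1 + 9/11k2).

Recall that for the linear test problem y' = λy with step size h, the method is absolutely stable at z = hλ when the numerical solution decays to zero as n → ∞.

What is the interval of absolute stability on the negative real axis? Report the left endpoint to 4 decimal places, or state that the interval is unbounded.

On y'=λy, z=hλ:
  k1=λy_n ⇒ h·k1=z·y_n;  k2=λ(1+17/20z)y_n ⇒ h·k2=z(1+17/20z)y_n
  y_{n+1}/y_n = 1 + 2/11z + 9/11z(1+17/20z) = 1 + z + 153/220z²
  R(z) = 1 + z + 153/220z².

Boundary: |R(x)|=1, x<0.
x=-1.04: |R|=0.7122
R=1: x+153/220x²=0 ⇒ x=−220/153=-1.4379; min R=1−1/(4·153/220)=0.6405>−1
Confirm numerically:
  x=-1.273: |R|=0.85400 <1
  x=-1.166: |R|=0.77951 <1
  x=-0.971: |R|=0.68470 <1
  x=-0.650: |R|=0.64383 <1
  x=-1.886: |R|=1.58773 >1
  x=-1.747: |R|=1.37553 >1
  x=-1.730: |R|=1.35143 >1
Stable set (-1.4379, 0).

z∈(-1.4379,0).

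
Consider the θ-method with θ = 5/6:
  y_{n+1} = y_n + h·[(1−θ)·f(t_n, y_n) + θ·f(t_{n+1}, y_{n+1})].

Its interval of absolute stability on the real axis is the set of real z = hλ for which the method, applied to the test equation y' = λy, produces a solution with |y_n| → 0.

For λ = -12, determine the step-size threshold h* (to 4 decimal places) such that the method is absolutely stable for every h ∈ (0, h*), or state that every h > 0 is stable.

interval (−∞, 0). Any h>0 works for λ=-12.

Set f=λy, z=hλ:
  y_{n+1} = y_n + z·[1/6·y_n + 5/6·y_{n+1}] ⇒ (1 − 5/6z)y_{n+1} = (1 + 1/6z)y_n
  R(z) = (1 + 1/6z)/(1 − 5/6z).

Solve |R(x)|<1 on ℝ⁻.
x=-1.43: |R|=0.3475
x=-2: |R|=0.2500
x=-10: |R|=0.0714
x=-100: |R|=0.1858
θ=5/6≥1/2 ⇒ |1+1/6x|<|1−5/6x| ∀x<0 ⇒ stable on all of ℝ⁻.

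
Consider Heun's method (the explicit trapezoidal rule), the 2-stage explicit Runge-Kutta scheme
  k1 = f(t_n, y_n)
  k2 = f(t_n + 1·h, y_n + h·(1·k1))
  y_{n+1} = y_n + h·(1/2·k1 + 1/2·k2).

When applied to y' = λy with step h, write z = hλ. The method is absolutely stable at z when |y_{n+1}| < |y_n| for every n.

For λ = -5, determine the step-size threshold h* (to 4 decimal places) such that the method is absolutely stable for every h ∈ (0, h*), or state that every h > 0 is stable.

Set f=λy, z=hλ:
  order 2, 2-stage ⇒ R(z)=1+z+z^2/2
  (e.g. R(-1.28)=0.53920, |R|=0.53920)

Find x<0 with |R(x)|<1.
x=-1.28: |R|=0.5392
|R(-1.94)|=0.9418 |R(-1.86)|=0.8698 |R(-1.76)|=0.7888
Bisect:
  x_lo=-2.7827 |R|=2.0890  x_hi=-0.2970 |R|=0.7471
  mid=-1.53982 |R|=0.64570 →hi
  mid=-2.16125 |R|=1.17425 →lo
  mid=-1.85054 |R|=0.86171 →hi
  mid=-2.00589 |R|=1.00591 →lo
  mid=-1.92821 |R|=0.93079 →hi
  mid=-1.96705 |R|=0.96760 →hi
  mid=-1.98647 |R|=0.98657 →hi
  mid=-1.99618 |R|=0.99619 →hi
  ...
  [-2.00013,-1.99998] ⇒ x*=-2.0000
So |R|<1 on (-2.0000, 0).

(-2.0000,0); λ=-5 ⇒ h* = 0.4000.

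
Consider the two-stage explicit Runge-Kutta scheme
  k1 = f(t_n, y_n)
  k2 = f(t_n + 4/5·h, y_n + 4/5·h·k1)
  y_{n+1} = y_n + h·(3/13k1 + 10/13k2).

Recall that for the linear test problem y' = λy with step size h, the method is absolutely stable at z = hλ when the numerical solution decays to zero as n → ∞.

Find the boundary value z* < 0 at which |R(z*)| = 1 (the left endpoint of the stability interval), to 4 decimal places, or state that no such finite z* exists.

Set f=λy, z=hλ:
  k1=λy_n ⇒ h·k1=z·y_n;  k2=λ(1+4/5z)y_n ⇒ h·k2=z(1+4/5z)y_n
  y_{n+1}/y_n = 1 + 3/13z + 10/13z(1+4/5z) = 1 + z + 8/13z²
  R(z) = 1 + z + 8/13z².

Boundary: |R(x)|=1, x<0.
x=-0.51: |R|=0.6501
R=1: x+8/13x²=0 ⇒ x=−13/8=-1.6250; min R=1−1/(4·8/13)=0.5938>−1
Confirm numerically:
  x=-1.577: |R|=0.95342 <1
  x=-1.411: |R|=0.81418 <1
  x=-1.100: |R|=0.64462 <1
  x=-2.208: |R|=1.79216 >1
  x=-1.853: |R|=1.25999 >1
  x=-1.698: |R|=1.07628 >1
So |R|<1 on (-1.6250, 0).

z* = -1.6250.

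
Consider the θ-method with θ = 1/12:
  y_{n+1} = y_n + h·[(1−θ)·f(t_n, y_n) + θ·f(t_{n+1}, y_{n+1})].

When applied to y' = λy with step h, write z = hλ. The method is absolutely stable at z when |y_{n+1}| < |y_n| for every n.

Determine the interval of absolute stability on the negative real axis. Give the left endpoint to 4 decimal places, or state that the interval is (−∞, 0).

(-2.4000, 0).

Set f=λy, z=hλ:
  y_{n+1} = y_n + z·[11/12·y_n + 1/12·y_{n+1}] ⇒ (1 − 1/12z)y_{n+1} = (1 + 11/12z)y_n
  Hence R(z) = (1 + 11/12z)/(1 − 1/12z).

Boundary: |R(x)|=1, x<0.
x=-0.88: |R|=0.1801
R=−1: 1+11/12x = −1+1/12x ⇒ -5/6x=2 ⇒ x=2/(-5/6)=-2.4000
Confirm numerically:
  x=-2.164: |R|=0.83338 <1
  x=-2.088: |R|=0.77853 <1
  x=-1.347: |R|=0.21106 <1
  x=-2.821: |R|=1.28406 >1
  x=-2.519: |R|=1.08196 >1
  x=-2.456: |R|=1.03874 >1
Interval (-2.4000, 0).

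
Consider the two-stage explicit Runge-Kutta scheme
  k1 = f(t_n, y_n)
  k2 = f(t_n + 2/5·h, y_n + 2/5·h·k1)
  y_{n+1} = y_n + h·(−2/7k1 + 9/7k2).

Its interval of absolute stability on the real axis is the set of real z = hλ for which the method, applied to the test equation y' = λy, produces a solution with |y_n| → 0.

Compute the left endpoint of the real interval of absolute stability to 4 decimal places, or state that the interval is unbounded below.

left endpoint -1.9444.

Set f=λy, z=hλ:
  k1=λy_n ⇒ h·k1=z·y_n;  k2=λ(1+2/5z)y_n ⇒ h·k2=z(1+2/5z)y_n
  y_{n+1}/y_n = 1 − 2/7z + 9/7z(1+2/5z) = 1 + z + 18/35z²
  so R(z) = 1 + z + 18/35z².

Find x<0 with |R(x)|<1.
x=-0.81: |R|=0.5274
R=1: x+18/35x²=0 ⇒ x=−35/18=-1.9444; min R=1−1/(4·18/35)=0.5139>−1
Confirm numerically:
  x=-1.794: |R|=0.86120 <1
  x=-0.882: |R|=0.51808 <1
  x=-0.793: |R|=0.53041 <1
  x=-2.136: |R|=1.21043 >1
  x=-2.097: |R|=1.16452 >1
Stable set (-1.9444, 0).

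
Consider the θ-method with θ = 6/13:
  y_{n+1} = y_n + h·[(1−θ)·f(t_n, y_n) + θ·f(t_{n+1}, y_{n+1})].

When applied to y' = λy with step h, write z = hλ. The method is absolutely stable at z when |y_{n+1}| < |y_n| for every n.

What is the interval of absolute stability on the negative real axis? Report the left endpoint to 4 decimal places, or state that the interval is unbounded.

With y'=λy (z=hλ):
  y_{n+1} = y_n + z·[7/13·y_n + 6/13·y_{n+1}] ⇒ (1 − 6/13z)y_{n+1} = (1 + 7/13z)y_n
  so R(z) = (1 + 7/13z)/(1 − 6/13z).

Need |R(x)|<1, x<0.
x=-1.28: |R|=0.1954
R=−1: 1+7/13x = −1+6/13x ⇒ -1/13x=2 ⇒ x=2/(-1/13)=-26.0000
Confirm numerically:
  x=-25.037: |R|=0.99410 <1
  x=-23.810: |R|=0.98595 <1
  x=-13.653: |R|=0.86992 <1
  x=-12.636: |R|=0.84953 <1
  x=-26.591: |R|=1.00343 >1
  x=-26.362: |R|=1.00211 >1
  x=-26.303: |R|=1.00177 >1
Interval (-26.0000, 0).

(-26.0000, 0).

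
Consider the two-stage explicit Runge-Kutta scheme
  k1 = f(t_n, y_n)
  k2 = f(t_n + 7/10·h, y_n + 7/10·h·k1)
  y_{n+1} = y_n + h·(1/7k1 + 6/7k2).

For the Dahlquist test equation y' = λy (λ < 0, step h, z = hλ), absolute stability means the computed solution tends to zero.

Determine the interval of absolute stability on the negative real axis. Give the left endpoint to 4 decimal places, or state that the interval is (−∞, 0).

Test eqn y'=λy, z=hλ:
  k1=λy_n ⇒ h·k1=z·y_n;  k2=λ(1+7/10z)y_n ⇒ h·k2=z(1+7/10z)y_n
  y_{n+1}/y_n = 1 + 1/7z + 6/7z(1+7/10z) = 1 + z + 3/5z²
  ⇒ R(z) = 1 + z + 3/5z².

Need |R(x)|<1, x<0.
x=-1.4: |R|=0.7760
R=1: x+3/5x²=0 ⇒ x=−5/3=-1.6667; min R=1−1/(4·3/5)=0.5833>−1
Confirm numerically:
  x=-1.161: |R|=0.64775 <1
  x=-1.136: |R|=0.63830 <1
  x=-0.826: |R|=0.58337 <1
  x=-2.198: |R|=1.70072 >1
  x=-2.121: |R|=1.57818 >1
Interval (-1.6667, 0).

z∈(-1.6667,0).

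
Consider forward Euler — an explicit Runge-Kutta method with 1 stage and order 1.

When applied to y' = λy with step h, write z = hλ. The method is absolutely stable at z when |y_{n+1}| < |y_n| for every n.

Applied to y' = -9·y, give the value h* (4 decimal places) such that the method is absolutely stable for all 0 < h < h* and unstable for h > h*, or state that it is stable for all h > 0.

On y'=λy, z=hλ:
  order 1, 1-stage ⇒ R(z)=1+z
  (e.g. R(-0.54)=0.46000, |R|=0.46000)

Solve |R(x)|<1 on ℝ⁻.
x=-0.54: |R|=0.4600
|R(-1.61)|=0.6100 |R(-1.22)|=0.2200 |R(-0.71)|=0.2900
Bisect:
  x_lo=-2.5096 |R|=1.5096  x_hi=-0.1358 |R|=0.8642
  mid=-1.32272 |R|=0.32272 →hi
  mid=-1.91617 |R|=0.91617 →hi
  mid=-2.21289 |R|=1.21289 →lo
  mid=-2.06453 |R|=1.06453 →lo
  mid=-1.99035 |R|=0.99035 →hi
  mid=-2.02744 |R|=1.02744 →lo
  mid=-2.00889 |R|=1.00889 →lo
  mid=-1.99962 |R|=0.99962 →hi
  mid=-2.00426 |R|=1.00426 →lo
  mid=-2.00194 |R|=1.00194 →lo
  ...
  [-2.00006,-1.99991] ⇒ x*=-2.0000
Stable set (-2.0000, 0).

(-2.0000,0); λ=-9 ⇒ h* = 0.2222.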